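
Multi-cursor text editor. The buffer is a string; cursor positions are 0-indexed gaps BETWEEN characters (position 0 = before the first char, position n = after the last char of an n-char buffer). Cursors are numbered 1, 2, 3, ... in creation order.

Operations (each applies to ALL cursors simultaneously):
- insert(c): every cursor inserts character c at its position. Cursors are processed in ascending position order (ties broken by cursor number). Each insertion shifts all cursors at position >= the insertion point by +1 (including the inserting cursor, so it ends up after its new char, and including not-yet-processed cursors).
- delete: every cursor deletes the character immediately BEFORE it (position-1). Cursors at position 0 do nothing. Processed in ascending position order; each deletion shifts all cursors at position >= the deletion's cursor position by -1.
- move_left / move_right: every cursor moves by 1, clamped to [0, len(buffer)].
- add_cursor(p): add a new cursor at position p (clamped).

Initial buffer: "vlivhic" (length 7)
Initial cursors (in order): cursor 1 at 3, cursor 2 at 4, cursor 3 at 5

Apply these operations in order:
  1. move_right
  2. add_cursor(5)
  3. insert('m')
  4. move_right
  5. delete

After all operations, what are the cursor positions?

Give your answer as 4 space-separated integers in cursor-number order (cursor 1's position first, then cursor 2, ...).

After op 1 (move_right): buffer="vlivhic" (len 7), cursors c1@4 c2@5 c3@6, authorship .......
After op 2 (add_cursor(5)): buffer="vlivhic" (len 7), cursors c1@4 c2@5 c4@5 c3@6, authorship .......
After op 3 (insert('m')): buffer="vlivmhmmimc" (len 11), cursors c1@5 c2@8 c4@8 c3@10, authorship ....1.24.3.
After op 4 (move_right): buffer="vlivmhmmimc" (len 11), cursors c1@6 c2@9 c4@9 c3@11, authorship ....1.24.3.
After op 5 (delete): buffer="vlivmmm" (len 7), cursors c1@5 c2@6 c4@6 c3@7, authorship ....123

Answer: 5 6 7 6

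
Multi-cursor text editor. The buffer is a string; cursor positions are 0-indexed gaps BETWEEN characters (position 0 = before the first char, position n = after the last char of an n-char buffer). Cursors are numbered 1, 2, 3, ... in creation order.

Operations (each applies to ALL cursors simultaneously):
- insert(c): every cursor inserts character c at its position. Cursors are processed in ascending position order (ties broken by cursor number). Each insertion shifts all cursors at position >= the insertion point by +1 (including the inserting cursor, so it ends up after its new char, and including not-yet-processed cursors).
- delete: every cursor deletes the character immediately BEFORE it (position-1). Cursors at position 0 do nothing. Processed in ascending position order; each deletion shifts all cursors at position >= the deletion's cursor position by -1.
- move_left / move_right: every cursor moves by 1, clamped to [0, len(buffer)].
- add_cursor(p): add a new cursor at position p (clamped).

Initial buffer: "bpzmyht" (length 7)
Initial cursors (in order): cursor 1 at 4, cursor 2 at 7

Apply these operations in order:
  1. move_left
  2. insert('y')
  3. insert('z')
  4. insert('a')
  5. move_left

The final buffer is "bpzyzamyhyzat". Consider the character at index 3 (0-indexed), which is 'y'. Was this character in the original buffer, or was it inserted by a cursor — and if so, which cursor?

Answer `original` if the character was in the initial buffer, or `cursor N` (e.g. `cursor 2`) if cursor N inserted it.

After op 1 (move_left): buffer="bpzmyht" (len 7), cursors c1@3 c2@6, authorship .......
After op 2 (insert('y')): buffer="bpzymyhyt" (len 9), cursors c1@4 c2@8, authorship ...1...2.
After op 3 (insert('z')): buffer="bpzyzmyhyzt" (len 11), cursors c1@5 c2@10, authorship ...11...22.
After op 4 (insert('a')): buffer="bpzyzamyhyzat" (len 13), cursors c1@6 c2@12, authorship ...111...222.
After op 5 (move_left): buffer="bpzyzamyhyzat" (len 13), cursors c1@5 c2@11, authorship ...111...222.
Authorship (.=original, N=cursor N): . . . 1 1 1 . . . 2 2 2 .
Index 3: author = 1

Answer: cursor 1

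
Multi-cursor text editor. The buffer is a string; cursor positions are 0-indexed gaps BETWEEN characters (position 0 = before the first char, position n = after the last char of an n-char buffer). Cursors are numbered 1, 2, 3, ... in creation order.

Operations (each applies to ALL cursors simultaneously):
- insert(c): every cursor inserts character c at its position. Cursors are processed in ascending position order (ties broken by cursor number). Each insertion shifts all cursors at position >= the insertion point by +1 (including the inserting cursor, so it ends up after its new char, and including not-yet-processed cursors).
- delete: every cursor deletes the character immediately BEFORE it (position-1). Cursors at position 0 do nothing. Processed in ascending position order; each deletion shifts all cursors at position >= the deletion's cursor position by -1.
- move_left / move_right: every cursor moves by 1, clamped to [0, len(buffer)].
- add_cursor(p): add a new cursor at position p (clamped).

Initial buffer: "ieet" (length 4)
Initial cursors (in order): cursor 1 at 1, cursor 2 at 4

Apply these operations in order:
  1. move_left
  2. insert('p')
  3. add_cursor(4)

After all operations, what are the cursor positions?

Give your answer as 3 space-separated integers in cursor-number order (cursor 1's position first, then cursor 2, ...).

After op 1 (move_left): buffer="ieet" (len 4), cursors c1@0 c2@3, authorship ....
After op 2 (insert('p')): buffer="pieept" (len 6), cursors c1@1 c2@5, authorship 1...2.
After op 3 (add_cursor(4)): buffer="pieept" (len 6), cursors c1@1 c3@4 c2@5, authorship 1...2.

Answer: 1 5 4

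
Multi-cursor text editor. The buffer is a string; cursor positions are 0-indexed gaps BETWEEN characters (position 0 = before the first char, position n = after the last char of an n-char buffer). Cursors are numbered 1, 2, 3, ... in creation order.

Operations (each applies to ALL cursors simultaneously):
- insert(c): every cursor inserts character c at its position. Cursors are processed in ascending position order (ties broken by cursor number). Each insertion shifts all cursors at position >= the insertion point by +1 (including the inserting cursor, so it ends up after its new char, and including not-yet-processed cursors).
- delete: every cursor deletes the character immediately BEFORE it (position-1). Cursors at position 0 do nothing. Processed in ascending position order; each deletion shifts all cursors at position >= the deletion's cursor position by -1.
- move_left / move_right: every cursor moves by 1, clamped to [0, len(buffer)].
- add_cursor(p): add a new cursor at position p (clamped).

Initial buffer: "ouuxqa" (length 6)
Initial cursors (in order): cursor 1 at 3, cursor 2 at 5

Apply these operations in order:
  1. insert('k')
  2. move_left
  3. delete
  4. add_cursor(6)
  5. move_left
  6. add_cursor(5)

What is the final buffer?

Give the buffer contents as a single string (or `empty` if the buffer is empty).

After op 1 (insert('k')): buffer="ouukxqka" (len 8), cursors c1@4 c2@7, authorship ...1..2.
After op 2 (move_left): buffer="ouukxqka" (len 8), cursors c1@3 c2@6, authorship ...1..2.
After op 3 (delete): buffer="oukxka" (len 6), cursors c1@2 c2@4, authorship ..1.2.
After op 4 (add_cursor(6)): buffer="oukxka" (len 6), cursors c1@2 c2@4 c3@6, authorship ..1.2.
After op 5 (move_left): buffer="oukxka" (len 6), cursors c1@1 c2@3 c3@5, authorship ..1.2.
After op 6 (add_cursor(5)): buffer="oukxka" (len 6), cursors c1@1 c2@3 c3@5 c4@5, authorship ..1.2.

Answer: oukxka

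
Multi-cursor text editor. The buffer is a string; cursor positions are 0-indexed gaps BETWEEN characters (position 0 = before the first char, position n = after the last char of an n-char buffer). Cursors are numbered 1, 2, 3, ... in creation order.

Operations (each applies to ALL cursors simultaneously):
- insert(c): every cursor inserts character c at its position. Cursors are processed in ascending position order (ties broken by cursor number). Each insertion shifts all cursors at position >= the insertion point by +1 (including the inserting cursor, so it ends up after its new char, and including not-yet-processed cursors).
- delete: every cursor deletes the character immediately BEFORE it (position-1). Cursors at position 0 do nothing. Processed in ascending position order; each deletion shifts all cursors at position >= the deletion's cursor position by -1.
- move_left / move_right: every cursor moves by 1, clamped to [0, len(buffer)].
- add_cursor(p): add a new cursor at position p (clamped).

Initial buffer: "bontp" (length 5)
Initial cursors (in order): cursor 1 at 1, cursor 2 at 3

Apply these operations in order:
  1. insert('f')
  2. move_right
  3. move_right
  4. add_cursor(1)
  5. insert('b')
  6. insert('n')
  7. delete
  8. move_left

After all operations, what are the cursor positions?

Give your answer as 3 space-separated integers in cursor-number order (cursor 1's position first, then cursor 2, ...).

After op 1 (insert('f')): buffer="bfonftp" (len 7), cursors c1@2 c2@5, authorship .1..2..
After op 2 (move_right): buffer="bfonftp" (len 7), cursors c1@3 c2@6, authorship .1..2..
After op 3 (move_right): buffer="bfonftp" (len 7), cursors c1@4 c2@7, authorship .1..2..
After op 4 (add_cursor(1)): buffer="bfonftp" (len 7), cursors c3@1 c1@4 c2@7, authorship .1..2..
After op 5 (insert('b')): buffer="bbfonbftpb" (len 10), cursors c3@2 c1@6 c2@10, authorship .31..12..2
After op 6 (insert('n')): buffer="bbnfonbnftpbn" (len 13), cursors c3@3 c1@8 c2@13, authorship .331..112..22
After op 7 (delete): buffer="bbfonbftpb" (len 10), cursors c3@2 c1@6 c2@10, authorship .31..12..2
After op 8 (move_left): buffer="bbfonbftpb" (len 10), cursors c3@1 c1@5 c2@9, authorship .31..12..2

Answer: 5 9 1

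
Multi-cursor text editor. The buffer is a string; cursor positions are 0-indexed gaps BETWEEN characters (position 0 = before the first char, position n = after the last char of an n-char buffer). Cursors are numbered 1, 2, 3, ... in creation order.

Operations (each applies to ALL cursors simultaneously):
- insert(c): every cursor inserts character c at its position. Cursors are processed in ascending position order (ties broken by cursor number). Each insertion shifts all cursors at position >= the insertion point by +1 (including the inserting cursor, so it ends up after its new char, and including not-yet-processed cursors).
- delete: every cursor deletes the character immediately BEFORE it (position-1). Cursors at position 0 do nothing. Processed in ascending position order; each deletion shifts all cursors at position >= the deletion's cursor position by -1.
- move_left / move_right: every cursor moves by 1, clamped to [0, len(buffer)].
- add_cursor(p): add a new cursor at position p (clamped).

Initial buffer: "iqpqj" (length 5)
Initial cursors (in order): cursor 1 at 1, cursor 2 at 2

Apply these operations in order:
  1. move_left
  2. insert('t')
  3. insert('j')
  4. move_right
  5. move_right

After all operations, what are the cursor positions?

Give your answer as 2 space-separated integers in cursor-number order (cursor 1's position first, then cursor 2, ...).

After op 1 (move_left): buffer="iqpqj" (len 5), cursors c1@0 c2@1, authorship .....
After op 2 (insert('t')): buffer="titqpqj" (len 7), cursors c1@1 c2@3, authorship 1.2....
After op 3 (insert('j')): buffer="tjitjqpqj" (len 9), cursors c1@2 c2@5, authorship 11.22....
After op 4 (move_right): buffer="tjitjqpqj" (len 9), cursors c1@3 c2@6, authorship 11.22....
After op 5 (move_right): buffer="tjitjqpqj" (len 9), cursors c1@4 c2@7, authorship 11.22....

Answer: 4 7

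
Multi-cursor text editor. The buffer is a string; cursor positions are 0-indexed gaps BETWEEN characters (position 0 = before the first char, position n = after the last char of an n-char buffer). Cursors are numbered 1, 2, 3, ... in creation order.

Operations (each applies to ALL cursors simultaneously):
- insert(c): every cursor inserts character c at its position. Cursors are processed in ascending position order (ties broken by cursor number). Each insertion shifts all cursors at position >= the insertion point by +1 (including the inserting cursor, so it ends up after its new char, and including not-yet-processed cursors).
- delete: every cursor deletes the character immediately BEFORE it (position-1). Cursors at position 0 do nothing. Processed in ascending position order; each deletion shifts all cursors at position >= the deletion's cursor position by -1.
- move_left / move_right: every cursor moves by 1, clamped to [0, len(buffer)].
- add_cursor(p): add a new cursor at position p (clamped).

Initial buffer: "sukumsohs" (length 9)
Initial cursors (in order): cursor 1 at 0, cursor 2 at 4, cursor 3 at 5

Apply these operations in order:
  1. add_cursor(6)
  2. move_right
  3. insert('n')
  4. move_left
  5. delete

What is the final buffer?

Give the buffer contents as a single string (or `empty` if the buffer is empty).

After op 1 (add_cursor(6)): buffer="sukumsohs" (len 9), cursors c1@0 c2@4 c3@5 c4@6, authorship .........
After op 2 (move_right): buffer="sukumsohs" (len 9), cursors c1@1 c2@5 c3@6 c4@7, authorship .........
After op 3 (insert('n')): buffer="snukumnsnonhs" (len 13), cursors c1@2 c2@7 c3@9 c4@11, authorship .1....2.3.4..
After op 4 (move_left): buffer="snukumnsnonhs" (len 13), cursors c1@1 c2@6 c3@8 c4@10, authorship .1....2.3.4..
After op 5 (delete): buffer="nukunnnhs" (len 9), cursors c1@0 c2@4 c3@5 c4@6, authorship 1...234..

Answer: nukunnnhs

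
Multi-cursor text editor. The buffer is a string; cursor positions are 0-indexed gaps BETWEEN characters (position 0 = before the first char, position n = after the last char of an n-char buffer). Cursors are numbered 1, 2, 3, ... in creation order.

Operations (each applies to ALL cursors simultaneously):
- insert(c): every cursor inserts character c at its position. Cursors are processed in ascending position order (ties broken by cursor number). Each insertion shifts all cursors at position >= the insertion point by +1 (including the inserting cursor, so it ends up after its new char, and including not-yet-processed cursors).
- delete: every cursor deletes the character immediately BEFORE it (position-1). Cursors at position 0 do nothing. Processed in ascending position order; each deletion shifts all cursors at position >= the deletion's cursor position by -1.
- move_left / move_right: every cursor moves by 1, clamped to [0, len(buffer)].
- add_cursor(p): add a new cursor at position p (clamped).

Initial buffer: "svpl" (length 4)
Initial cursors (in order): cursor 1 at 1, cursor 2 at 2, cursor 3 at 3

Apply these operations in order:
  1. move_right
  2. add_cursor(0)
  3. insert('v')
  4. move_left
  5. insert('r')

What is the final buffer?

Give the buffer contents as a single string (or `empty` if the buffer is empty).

After op 1 (move_right): buffer="svpl" (len 4), cursors c1@2 c2@3 c3@4, authorship ....
After op 2 (add_cursor(0)): buffer="svpl" (len 4), cursors c4@0 c1@2 c2@3 c3@4, authorship ....
After op 3 (insert('v')): buffer="vsvvpvlv" (len 8), cursors c4@1 c1@4 c2@6 c3@8, authorship 4..1.2.3
After op 4 (move_left): buffer="vsvvpvlv" (len 8), cursors c4@0 c1@3 c2@5 c3@7, authorship 4..1.2.3
After op 5 (insert('r')): buffer="rvsvrvprvlrv" (len 12), cursors c4@1 c1@5 c2@8 c3@11, authorship 44..11.22.33

Answer: rvsvrvprvlrv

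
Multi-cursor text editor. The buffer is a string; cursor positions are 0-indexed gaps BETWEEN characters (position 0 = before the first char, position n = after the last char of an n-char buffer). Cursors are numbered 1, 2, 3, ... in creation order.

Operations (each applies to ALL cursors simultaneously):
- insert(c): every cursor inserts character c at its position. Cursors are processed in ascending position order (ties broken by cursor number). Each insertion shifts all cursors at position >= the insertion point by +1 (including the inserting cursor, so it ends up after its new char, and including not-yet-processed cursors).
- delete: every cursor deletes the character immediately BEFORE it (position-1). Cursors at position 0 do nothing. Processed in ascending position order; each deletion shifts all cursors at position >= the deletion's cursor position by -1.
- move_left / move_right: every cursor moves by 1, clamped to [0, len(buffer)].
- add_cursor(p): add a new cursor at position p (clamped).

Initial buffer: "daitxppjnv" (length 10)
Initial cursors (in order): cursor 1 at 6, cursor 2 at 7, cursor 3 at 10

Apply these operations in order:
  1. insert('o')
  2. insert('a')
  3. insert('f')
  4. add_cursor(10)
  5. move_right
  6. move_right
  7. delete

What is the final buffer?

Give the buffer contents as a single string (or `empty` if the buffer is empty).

After op 1 (insert('o')): buffer="daitxpopojnvo" (len 13), cursors c1@7 c2@9 c3@13, authorship ......1.2...3
After op 2 (insert('a')): buffer="daitxpoapoajnvoa" (len 16), cursors c1@8 c2@11 c3@16, authorship ......11.22...33
After op 3 (insert('f')): buffer="daitxpoafpoafjnvoaf" (len 19), cursors c1@9 c2@13 c3@19, authorship ......111.222...333
After op 4 (add_cursor(10)): buffer="daitxpoafpoafjnvoaf" (len 19), cursors c1@9 c4@10 c2@13 c3@19, authorship ......111.222...333
After op 5 (move_right): buffer="daitxpoafpoafjnvoaf" (len 19), cursors c1@10 c4@11 c2@14 c3@19, authorship ......111.222...333
After op 6 (move_right): buffer="daitxpoafpoafjnvoaf" (len 19), cursors c1@11 c4@12 c2@15 c3@19, authorship ......111.222...333
After op 7 (delete): buffer="daitxpoafpfjvoa" (len 15), cursors c1@10 c4@10 c2@12 c3@15, authorship ......111.2..33

Answer: daitxpoafpfjvoa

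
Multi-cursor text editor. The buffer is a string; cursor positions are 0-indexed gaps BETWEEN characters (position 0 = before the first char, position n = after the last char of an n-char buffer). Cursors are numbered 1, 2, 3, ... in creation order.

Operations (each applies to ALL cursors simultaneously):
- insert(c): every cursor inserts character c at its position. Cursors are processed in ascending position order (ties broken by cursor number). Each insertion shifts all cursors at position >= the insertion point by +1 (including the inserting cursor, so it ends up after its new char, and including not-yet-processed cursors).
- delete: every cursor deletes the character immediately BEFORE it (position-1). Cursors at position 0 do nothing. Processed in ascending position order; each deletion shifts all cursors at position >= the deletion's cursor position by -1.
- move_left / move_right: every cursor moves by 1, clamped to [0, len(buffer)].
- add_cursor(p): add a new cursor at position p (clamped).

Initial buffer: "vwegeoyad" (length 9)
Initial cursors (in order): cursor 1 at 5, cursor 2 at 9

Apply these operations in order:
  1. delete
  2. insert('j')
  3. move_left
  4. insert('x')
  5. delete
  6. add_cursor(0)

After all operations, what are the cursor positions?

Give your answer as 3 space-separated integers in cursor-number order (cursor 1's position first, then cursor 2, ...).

Answer: 4 8 0

Derivation:
After op 1 (delete): buffer="vwegoya" (len 7), cursors c1@4 c2@7, authorship .......
After op 2 (insert('j')): buffer="vwegjoyaj" (len 9), cursors c1@5 c2@9, authorship ....1...2
After op 3 (move_left): buffer="vwegjoyaj" (len 9), cursors c1@4 c2@8, authorship ....1...2
After op 4 (insert('x')): buffer="vwegxjoyaxj" (len 11), cursors c1@5 c2@10, authorship ....11...22
After op 5 (delete): buffer="vwegjoyaj" (len 9), cursors c1@4 c2@8, authorship ....1...2
After op 6 (add_cursor(0)): buffer="vwegjoyaj" (len 9), cursors c3@0 c1@4 c2@8, authorship ....1...2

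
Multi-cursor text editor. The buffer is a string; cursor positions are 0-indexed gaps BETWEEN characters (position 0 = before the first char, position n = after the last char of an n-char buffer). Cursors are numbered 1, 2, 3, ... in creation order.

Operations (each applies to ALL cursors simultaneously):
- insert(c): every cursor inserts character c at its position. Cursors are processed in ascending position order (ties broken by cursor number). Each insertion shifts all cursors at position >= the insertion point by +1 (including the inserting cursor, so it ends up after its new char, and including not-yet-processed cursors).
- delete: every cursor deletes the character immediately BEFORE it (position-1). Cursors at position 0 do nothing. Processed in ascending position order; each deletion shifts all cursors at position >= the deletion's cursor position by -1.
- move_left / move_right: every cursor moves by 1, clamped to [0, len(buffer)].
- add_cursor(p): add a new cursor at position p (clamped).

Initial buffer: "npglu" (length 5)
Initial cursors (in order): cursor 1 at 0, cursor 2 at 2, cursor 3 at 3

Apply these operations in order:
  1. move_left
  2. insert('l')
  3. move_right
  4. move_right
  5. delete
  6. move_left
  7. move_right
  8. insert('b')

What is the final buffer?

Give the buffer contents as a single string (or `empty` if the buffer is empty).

Answer: lnbpbgbu

Derivation:
After op 1 (move_left): buffer="npglu" (len 5), cursors c1@0 c2@1 c3@2, authorship .....
After op 2 (insert('l')): buffer="lnlplglu" (len 8), cursors c1@1 c2@3 c3@5, authorship 1.2.3...
After op 3 (move_right): buffer="lnlplglu" (len 8), cursors c1@2 c2@4 c3@6, authorship 1.2.3...
After op 4 (move_right): buffer="lnlplglu" (len 8), cursors c1@3 c2@5 c3@7, authorship 1.2.3...
After op 5 (delete): buffer="lnpgu" (len 5), cursors c1@2 c2@3 c3@4, authorship 1....
After op 6 (move_left): buffer="lnpgu" (len 5), cursors c1@1 c2@2 c3@3, authorship 1....
After op 7 (move_right): buffer="lnpgu" (len 5), cursors c1@2 c2@3 c3@4, authorship 1....
After op 8 (insert('b')): buffer="lnbpbgbu" (len 8), cursors c1@3 c2@5 c3@7, authorship 1.1.2.3.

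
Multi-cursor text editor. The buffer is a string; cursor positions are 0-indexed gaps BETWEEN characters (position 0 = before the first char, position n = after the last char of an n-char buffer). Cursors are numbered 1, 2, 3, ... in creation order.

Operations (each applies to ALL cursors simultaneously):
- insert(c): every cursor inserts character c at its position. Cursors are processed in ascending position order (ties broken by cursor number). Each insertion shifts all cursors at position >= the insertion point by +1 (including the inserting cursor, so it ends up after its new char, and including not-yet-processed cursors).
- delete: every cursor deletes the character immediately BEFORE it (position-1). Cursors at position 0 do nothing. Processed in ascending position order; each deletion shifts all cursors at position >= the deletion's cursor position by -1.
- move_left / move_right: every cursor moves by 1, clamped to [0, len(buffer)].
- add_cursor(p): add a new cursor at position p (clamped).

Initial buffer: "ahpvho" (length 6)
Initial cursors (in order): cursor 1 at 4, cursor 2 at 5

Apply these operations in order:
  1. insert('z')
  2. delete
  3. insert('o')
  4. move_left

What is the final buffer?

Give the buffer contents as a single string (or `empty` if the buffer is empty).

After op 1 (insert('z')): buffer="ahpvzhzo" (len 8), cursors c1@5 c2@7, authorship ....1.2.
After op 2 (delete): buffer="ahpvho" (len 6), cursors c1@4 c2@5, authorship ......
After op 3 (insert('o')): buffer="ahpvohoo" (len 8), cursors c1@5 c2@7, authorship ....1.2.
After op 4 (move_left): buffer="ahpvohoo" (len 8), cursors c1@4 c2@6, authorship ....1.2.

Answer: ahpvohoo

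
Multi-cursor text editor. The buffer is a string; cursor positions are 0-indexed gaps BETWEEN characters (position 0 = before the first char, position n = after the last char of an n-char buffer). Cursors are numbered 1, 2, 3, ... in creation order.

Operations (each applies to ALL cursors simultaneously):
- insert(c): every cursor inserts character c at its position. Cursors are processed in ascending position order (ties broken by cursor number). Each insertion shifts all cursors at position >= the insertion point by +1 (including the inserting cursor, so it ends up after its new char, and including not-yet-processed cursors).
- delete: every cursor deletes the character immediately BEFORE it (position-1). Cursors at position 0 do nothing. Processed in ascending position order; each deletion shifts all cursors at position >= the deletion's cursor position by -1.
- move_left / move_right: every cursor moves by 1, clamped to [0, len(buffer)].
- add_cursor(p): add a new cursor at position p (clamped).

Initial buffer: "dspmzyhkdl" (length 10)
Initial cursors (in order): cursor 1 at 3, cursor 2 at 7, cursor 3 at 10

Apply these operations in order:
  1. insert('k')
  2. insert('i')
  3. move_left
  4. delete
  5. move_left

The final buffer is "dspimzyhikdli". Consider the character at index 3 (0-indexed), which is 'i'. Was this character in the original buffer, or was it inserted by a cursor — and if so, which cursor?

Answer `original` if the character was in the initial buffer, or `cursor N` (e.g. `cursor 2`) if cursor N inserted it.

Answer: cursor 1

Derivation:
After op 1 (insert('k')): buffer="dspkmzyhkkdlk" (len 13), cursors c1@4 c2@9 c3@13, authorship ...1....2...3
After op 2 (insert('i')): buffer="dspkimzyhkikdlki" (len 16), cursors c1@5 c2@11 c3@16, authorship ...11....22...33
After op 3 (move_left): buffer="dspkimzyhkikdlki" (len 16), cursors c1@4 c2@10 c3@15, authorship ...11....22...33
After op 4 (delete): buffer="dspimzyhikdli" (len 13), cursors c1@3 c2@8 c3@12, authorship ...1....2...3
After op 5 (move_left): buffer="dspimzyhikdli" (len 13), cursors c1@2 c2@7 c3@11, authorship ...1....2...3
Authorship (.=original, N=cursor N): . . . 1 . . . . 2 . . . 3
Index 3: author = 1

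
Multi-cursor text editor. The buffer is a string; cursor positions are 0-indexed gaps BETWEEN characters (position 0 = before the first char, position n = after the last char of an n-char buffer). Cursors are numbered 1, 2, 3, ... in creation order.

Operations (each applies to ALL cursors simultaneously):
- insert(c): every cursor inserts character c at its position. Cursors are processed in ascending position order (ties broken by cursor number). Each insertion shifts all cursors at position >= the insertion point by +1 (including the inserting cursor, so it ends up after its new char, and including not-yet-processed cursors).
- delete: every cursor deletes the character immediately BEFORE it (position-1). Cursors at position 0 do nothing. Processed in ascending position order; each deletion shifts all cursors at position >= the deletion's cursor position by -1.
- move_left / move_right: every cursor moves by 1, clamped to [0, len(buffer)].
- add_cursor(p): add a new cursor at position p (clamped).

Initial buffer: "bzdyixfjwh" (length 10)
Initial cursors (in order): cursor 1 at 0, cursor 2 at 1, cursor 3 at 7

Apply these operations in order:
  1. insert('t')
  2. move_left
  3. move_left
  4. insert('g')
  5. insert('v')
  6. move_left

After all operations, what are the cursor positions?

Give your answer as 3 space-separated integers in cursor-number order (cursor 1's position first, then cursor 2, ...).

Answer: 1 4 13

Derivation:
After op 1 (insert('t')): buffer="tbtzdyixftjwh" (len 13), cursors c1@1 c2@3 c3@10, authorship 1.2......3...
After op 2 (move_left): buffer="tbtzdyixftjwh" (len 13), cursors c1@0 c2@2 c3@9, authorship 1.2......3...
After op 3 (move_left): buffer="tbtzdyixftjwh" (len 13), cursors c1@0 c2@1 c3@8, authorship 1.2......3...
After op 4 (insert('g')): buffer="gtgbtzdyixgftjwh" (len 16), cursors c1@1 c2@3 c3@11, authorship 112.2.....3.3...
After op 5 (insert('v')): buffer="gvtgvbtzdyixgvftjwh" (len 19), cursors c1@2 c2@5 c3@14, authorship 11122.2.....33.3...
After op 6 (move_left): buffer="gvtgvbtzdyixgvftjwh" (len 19), cursors c1@1 c2@4 c3@13, authorship 11122.2.....33.3...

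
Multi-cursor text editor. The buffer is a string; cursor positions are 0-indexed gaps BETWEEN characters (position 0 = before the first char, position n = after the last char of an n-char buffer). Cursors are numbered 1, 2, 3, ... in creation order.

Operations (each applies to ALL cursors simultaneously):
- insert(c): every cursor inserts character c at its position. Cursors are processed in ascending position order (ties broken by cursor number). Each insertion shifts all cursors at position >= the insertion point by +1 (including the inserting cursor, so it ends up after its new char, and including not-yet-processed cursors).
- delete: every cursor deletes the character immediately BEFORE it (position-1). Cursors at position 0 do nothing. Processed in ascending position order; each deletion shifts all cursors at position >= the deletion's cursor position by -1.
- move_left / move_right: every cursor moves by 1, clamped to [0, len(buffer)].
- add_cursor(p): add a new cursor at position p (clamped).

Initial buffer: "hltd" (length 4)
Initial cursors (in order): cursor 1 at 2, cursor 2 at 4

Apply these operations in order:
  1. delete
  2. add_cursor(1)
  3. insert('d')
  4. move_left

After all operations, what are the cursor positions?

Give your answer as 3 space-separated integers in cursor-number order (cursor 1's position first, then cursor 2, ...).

Answer: 2 4 2

Derivation:
After op 1 (delete): buffer="ht" (len 2), cursors c1@1 c2@2, authorship ..
After op 2 (add_cursor(1)): buffer="ht" (len 2), cursors c1@1 c3@1 c2@2, authorship ..
After op 3 (insert('d')): buffer="hddtd" (len 5), cursors c1@3 c3@3 c2@5, authorship .13.2
After op 4 (move_left): buffer="hddtd" (len 5), cursors c1@2 c3@2 c2@4, authorship .13.2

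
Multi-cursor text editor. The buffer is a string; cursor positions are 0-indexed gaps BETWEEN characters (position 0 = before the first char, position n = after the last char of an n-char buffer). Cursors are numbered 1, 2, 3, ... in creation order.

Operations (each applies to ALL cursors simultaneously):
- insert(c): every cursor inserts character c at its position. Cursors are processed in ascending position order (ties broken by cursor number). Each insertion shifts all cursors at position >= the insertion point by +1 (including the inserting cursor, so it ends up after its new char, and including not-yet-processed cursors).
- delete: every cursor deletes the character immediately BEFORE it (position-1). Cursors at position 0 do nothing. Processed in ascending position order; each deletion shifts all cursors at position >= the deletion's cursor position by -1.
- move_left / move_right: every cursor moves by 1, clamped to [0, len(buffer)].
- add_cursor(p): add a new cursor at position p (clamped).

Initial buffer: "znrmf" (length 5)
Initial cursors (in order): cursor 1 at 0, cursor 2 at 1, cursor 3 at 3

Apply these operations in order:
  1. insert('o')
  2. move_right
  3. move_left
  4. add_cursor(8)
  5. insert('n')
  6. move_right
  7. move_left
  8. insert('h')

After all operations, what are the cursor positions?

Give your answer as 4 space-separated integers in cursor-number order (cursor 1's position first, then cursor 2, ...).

Answer: 3 7 12 15

Derivation:
After op 1 (insert('o')): buffer="ozonromf" (len 8), cursors c1@1 c2@3 c3@6, authorship 1.2..3..
After op 2 (move_right): buffer="ozonromf" (len 8), cursors c1@2 c2@4 c3@7, authorship 1.2..3..
After op 3 (move_left): buffer="ozonromf" (len 8), cursors c1@1 c2@3 c3@6, authorship 1.2..3..
After op 4 (add_cursor(8)): buffer="ozonromf" (len 8), cursors c1@1 c2@3 c3@6 c4@8, authorship 1.2..3..
After op 5 (insert('n')): buffer="onzonnronmfn" (len 12), cursors c1@2 c2@5 c3@9 c4@12, authorship 11.22..33..4
After op 6 (move_right): buffer="onzonnronmfn" (len 12), cursors c1@3 c2@6 c3@10 c4@12, authorship 11.22..33..4
After op 7 (move_left): buffer="onzonnronmfn" (len 12), cursors c1@2 c2@5 c3@9 c4@11, authorship 11.22..33..4
After op 8 (insert('h')): buffer="onhzonhnronhmfhn" (len 16), cursors c1@3 c2@7 c3@12 c4@15, authorship 111.222..333..44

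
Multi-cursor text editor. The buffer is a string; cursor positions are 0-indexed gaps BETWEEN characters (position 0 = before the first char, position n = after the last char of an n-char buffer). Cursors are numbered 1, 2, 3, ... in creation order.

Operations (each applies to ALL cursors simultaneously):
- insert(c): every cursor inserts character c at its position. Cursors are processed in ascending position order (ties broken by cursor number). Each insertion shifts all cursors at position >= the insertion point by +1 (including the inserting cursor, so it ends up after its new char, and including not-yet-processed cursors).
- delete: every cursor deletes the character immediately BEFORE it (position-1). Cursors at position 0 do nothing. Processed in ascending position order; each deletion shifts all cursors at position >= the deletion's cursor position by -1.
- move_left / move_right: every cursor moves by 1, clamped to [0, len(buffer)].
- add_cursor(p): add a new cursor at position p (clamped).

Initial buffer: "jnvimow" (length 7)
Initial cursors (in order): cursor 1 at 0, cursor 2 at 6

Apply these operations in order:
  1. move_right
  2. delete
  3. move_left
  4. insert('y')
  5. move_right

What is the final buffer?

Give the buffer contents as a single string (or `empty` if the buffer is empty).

After op 1 (move_right): buffer="jnvimow" (len 7), cursors c1@1 c2@7, authorship .......
After op 2 (delete): buffer="nvimo" (len 5), cursors c1@0 c2@5, authorship .....
After op 3 (move_left): buffer="nvimo" (len 5), cursors c1@0 c2@4, authorship .....
After op 4 (insert('y')): buffer="ynvimyo" (len 7), cursors c1@1 c2@6, authorship 1....2.
After op 5 (move_right): buffer="ynvimyo" (len 7), cursors c1@2 c2@7, authorship 1....2.

Answer: ynvimyo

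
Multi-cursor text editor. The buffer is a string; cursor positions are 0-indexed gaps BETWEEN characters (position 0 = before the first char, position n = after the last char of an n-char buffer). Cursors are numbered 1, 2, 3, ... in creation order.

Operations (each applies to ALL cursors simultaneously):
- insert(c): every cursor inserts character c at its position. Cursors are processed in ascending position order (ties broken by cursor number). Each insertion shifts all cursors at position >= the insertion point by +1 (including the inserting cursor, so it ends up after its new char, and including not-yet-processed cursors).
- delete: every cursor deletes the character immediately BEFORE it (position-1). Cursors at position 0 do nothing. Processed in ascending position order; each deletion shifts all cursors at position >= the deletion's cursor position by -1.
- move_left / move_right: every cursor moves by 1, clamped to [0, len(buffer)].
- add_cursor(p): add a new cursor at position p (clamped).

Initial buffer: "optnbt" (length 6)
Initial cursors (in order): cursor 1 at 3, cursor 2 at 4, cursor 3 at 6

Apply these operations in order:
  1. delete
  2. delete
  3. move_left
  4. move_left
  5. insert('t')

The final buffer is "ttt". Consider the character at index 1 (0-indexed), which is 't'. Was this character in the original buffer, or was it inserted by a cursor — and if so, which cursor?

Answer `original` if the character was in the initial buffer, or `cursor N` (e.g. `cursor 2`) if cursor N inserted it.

After op 1 (delete): buffer="opb" (len 3), cursors c1@2 c2@2 c3@3, authorship ...
After op 2 (delete): buffer="" (len 0), cursors c1@0 c2@0 c3@0, authorship 
After op 3 (move_left): buffer="" (len 0), cursors c1@0 c2@0 c3@0, authorship 
After op 4 (move_left): buffer="" (len 0), cursors c1@0 c2@0 c3@0, authorship 
After op 5 (insert('t')): buffer="ttt" (len 3), cursors c1@3 c2@3 c3@3, authorship 123
Authorship (.=original, N=cursor N): 1 2 3
Index 1: author = 2

Answer: cursor 2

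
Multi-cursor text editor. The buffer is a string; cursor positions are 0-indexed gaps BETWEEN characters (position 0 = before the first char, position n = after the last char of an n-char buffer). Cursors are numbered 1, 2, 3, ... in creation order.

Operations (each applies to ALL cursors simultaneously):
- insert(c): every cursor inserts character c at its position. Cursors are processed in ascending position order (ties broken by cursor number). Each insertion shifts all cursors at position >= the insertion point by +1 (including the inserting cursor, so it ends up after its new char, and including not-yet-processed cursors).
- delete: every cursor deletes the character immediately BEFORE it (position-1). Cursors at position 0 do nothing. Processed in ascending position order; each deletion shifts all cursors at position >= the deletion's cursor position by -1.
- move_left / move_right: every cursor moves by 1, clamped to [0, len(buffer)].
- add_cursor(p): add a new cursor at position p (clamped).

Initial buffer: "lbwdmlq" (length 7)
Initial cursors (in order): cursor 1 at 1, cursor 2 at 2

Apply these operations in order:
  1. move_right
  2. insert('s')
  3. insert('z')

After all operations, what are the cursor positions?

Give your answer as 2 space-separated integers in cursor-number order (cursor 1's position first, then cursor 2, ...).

Answer: 4 7

Derivation:
After op 1 (move_right): buffer="lbwdmlq" (len 7), cursors c1@2 c2@3, authorship .......
After op 2 (insert('s')): buffer="lbswsdmlq" (len 9), cursors c1@3 c2@5, authorship ..1.2....
After op 3 (insert('z')): buffer="lbszwszdmlq" (len 11), cursors c1@4 c2@7, authorship ..11.22....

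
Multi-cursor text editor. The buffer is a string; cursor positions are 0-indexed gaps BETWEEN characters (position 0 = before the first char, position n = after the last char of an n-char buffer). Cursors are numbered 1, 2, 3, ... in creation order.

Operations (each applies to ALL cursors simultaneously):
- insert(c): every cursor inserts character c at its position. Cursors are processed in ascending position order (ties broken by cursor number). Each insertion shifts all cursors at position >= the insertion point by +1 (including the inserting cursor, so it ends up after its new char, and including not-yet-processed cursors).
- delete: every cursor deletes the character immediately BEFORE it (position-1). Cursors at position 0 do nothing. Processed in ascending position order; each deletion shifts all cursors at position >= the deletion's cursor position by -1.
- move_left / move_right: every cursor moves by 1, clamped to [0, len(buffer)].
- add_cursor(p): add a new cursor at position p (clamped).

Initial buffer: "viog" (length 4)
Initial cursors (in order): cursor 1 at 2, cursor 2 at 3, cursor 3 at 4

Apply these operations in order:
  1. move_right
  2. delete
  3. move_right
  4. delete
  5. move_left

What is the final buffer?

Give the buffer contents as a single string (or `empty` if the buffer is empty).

After op 1 (move_right): buffer="viog" (len 4), cursors c1@3 c2@4 c3@4, authorship ....
After op 2 (delete): buffer="v" (len 1), cursors c1@1 c2@1 c3@1, authorship .
After op 3 (move_right): buffer="v" (len 1), cursors c1@1 c2@1 c3@1, authorship .
After op 4 (delete): buffer="" (len 0), cursors c1@0 c2@0 c3@0, authorship 
After op 5 (move_left): buffer="" (len 0), cursors c1@0 c2@0 c3@0, authorship 

Answer: empty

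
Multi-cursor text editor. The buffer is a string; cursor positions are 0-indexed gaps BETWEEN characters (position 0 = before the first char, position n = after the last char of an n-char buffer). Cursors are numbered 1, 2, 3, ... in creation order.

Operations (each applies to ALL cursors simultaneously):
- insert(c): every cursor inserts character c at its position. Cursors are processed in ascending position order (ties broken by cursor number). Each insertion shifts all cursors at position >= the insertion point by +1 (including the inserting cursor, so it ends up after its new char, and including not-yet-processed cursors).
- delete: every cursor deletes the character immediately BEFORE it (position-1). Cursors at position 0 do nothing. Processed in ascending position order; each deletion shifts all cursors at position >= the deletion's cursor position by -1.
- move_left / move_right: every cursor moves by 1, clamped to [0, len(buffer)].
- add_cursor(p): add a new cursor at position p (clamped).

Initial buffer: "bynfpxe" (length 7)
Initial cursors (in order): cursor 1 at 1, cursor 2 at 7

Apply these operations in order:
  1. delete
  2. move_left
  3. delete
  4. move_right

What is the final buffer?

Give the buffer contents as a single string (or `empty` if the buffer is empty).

After op 1 (delete): buffer="ynfpx" (len 5), cursors c1@0 c2@5, authorship .....
After op 2 (move_left): buffer="ynfpx" (len 5), cursors c1@0 c2@4, authorship .....
After op 3 (delete): buffer="ynfx" (len 4), cursors c1@0 c2@3, authorship ....
After op 4 (move_right): buffer="ynfx" (len 4), cursors c1@1 c2@4, authorship ....

Answer: ynfx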